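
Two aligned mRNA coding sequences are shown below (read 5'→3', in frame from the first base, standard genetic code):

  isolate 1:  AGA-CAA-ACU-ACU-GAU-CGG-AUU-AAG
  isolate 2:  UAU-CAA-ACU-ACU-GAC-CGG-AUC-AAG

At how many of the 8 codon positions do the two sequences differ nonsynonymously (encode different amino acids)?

1

Codon 1: AGA Arg / UAU Tyr — nonsynonymous.
Codon 2: CAA Gln / CAA Gln — identical.
Codon 3: ACU Thr / ACU Thr — identical.
Codon 4: ACU Thr / ACU Thr — identical.
Codon 5: GAU Asp / GAC Asp — synonymous.
Codon 6: CGG Arg / CGG Arg — identical.
Codon 7: AUU Ile / AUC Ile — synonymous.
Codon 8: AAG Lys / AAG Lys — identical.
Nonsynonymous differences: 1.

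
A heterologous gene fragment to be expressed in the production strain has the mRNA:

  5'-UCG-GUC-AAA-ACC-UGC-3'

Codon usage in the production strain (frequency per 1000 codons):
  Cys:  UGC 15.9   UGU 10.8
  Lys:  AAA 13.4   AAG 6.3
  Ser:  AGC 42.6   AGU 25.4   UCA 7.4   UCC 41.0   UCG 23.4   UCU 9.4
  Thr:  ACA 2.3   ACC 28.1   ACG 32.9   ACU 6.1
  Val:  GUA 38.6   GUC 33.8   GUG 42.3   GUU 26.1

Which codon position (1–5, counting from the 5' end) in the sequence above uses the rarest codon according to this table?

3

Codon 1 UCG (Ser): 23.4 per 1000.
Codon 2 GUC (Val): 33.8 per 1000.
Codon 3 AAA (Lys): 13.4 per 1000.
Codon 4 ACC (Thr): 28.1 per 1000.
Codon 5 UGC (Cys): 15.9 per 1000.
Lowest frequency is 13.4 at codon 3.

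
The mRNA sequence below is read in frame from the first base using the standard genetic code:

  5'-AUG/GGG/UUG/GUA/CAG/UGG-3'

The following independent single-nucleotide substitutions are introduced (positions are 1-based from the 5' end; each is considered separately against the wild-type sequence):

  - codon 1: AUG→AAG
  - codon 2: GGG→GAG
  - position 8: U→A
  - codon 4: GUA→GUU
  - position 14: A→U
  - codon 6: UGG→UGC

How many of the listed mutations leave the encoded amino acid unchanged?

Codon 1: AUG (Met) → AAG (Lys) — missense.
Codon 2: GGG (Gly) → GAG (Glu) — missense.
Codon 3: UUG (Leu) → UAG (Stop) — nonsense.
Codon 4: GUA (Val) → GUU (Val) — synonymous.
Codon 5: CAG (Gln) → CUG (Leu) — missense.
Codon 6: UGG (Trp) → UGC (Cys) — missense.
Synonymous: 1 of 6.

1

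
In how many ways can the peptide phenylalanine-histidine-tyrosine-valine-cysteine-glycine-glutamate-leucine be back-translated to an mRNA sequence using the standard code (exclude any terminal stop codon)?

Phe: 2 codons.
His: 2 codons.
Tyr: 2 codons.
Val: 4 codons.
Cys: 2 codons.
Gly: 4 codons.
Glu: 2 codons.
Leu: 6 codons.
2 × 2 × 2 × 4 × 2 × 4 × 2 × 6 = 3072.

3072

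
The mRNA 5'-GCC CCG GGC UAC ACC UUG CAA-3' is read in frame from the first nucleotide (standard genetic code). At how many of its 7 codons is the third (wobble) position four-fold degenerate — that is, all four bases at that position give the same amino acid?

Codon 1 GCC (Ala): third position 4-fold.
Codon 2 CCG (Pro): third position 4-fold.
Codon 3 GGC (Gly): third position 4-fold.
Codon 4 UAC (Tyr): third position 2-fold.
Codon 5 ACC (Thr): third position 4-fold.
Codon 6 UUG (Leu): third position 2-fold.
Codon 7 CAA (Gln): third position 2-fold.
Four-fold degenerate third positions: 4.

4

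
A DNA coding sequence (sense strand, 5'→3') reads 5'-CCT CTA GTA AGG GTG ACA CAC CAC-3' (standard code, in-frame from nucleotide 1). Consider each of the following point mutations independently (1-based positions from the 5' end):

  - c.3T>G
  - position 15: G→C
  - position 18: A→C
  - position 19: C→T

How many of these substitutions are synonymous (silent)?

Codon 1: CCT (Pro) → CCG (Pro) — synonymous.
Codon 5: GTG (Val) → GTC (Val) — synonymous.
Codon 6: ACA (Thr) → ACC (Thr) — synonymous.
Codon 7: CAC (His) → TAC (Tyr) — missense.
Synonymous: 3 of 4.

3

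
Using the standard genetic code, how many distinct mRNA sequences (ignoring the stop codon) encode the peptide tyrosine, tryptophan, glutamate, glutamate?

Tyr: 2 codons.
Trp: 1 codon.
Glu: 2 codons.
Glu: 2 codons.
2 × 1 × 2 × 2 = 8.

8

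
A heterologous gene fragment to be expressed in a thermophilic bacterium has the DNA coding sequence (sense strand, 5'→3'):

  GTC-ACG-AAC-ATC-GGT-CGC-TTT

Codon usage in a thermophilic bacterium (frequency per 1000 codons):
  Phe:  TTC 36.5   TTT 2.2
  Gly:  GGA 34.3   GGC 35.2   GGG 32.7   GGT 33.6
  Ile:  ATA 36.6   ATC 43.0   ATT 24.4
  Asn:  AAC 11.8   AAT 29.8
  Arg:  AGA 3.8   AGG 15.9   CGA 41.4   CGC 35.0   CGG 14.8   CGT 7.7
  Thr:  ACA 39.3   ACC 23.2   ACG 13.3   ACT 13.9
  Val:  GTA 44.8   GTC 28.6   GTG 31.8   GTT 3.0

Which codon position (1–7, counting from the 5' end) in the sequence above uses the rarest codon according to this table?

Codon 1 GTC (Val): 28.6 per 1000.
Codon 2 ACG (Thr): 13.3 per 1000.
Codon 3 AAC (Asn): 11.8 per 1000.
Codon 4 ATC (Ile): 43.0 per 1000.
Codon 5 GGT (Gly): 33.6 per 1000.
Codon 6 CGC (Arg): 35.0 per 1000.
Codon 7 TTT (Phe): 2.2 per 1000.
Lowest frequency is 2.2 at codon 7.

7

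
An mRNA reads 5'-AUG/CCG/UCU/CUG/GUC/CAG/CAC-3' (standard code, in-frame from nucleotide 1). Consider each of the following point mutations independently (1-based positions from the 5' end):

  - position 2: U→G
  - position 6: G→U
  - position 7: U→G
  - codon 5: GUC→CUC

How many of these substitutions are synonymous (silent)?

1

Codon 1: AUG (Met) → AGG (Arg) — missense.
Codon 2: CCG (Pro) → CCU (Pro) — synonymous.
Codon 3: UCU (Ser) → GCU (Ala) — missense.
Codon 5: GUC (Val) → CUC (Leu) — missense.
Synonymous: 1 of 4.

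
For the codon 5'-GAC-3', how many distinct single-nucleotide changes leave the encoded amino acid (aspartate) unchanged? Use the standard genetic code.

Position 1: none → 0 synonymous.
Position 2: none → 0 synonymous.
Position 3: GAU → 1 synonymous.
Total: 0 + 0 + 1 = 1.

1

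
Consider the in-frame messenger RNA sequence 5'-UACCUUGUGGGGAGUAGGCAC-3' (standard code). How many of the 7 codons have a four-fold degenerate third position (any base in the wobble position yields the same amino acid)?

3

Codon 1 UAC (Tyr): third position 2-fold.
Codon 2 CUU (Leu): third position 4-fold.
Codon 3 GUG (Val): third position 4-fold.
Codon 4 GGG (Gly): third position 4-fold.
Codon 5 AGU (Ser): third position 2-fold.
Codon 6 AGG (Arg): third position 2-fold.
Codon 7 CAC (His): third position 2-fold.
Four-fold degenerate third positions: 3.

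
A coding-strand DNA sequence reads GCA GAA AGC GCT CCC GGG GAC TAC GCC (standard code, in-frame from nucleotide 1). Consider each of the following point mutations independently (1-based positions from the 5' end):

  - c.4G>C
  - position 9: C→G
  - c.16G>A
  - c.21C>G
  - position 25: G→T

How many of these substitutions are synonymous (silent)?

Codon 2: GAA (Glu) → CAA (Gln) — missense.
Codon 3: AGC (Ser) → AGG (Arg) — missense.
Codon 6: GGG (Gly) → AGG (Arg) — missense.
Codon 7: GAC (Asp) → GAG (Glu) — missense.
Codon 9: GCC (Ala) → TCC (Ser) — missense.
Synonymous: 0 of 5.

0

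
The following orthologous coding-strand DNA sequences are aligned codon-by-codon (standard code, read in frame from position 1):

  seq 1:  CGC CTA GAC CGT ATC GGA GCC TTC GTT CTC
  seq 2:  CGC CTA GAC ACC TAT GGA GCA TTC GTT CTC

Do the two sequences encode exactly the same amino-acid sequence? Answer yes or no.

no

Codon 1: CGC Arg / CGC Arg — identical.
Codon 2: CTA Leu / CTA Leu — identical.
Codon 3: GAC Asp / GAC Asp — identical.
Codon 4: CGT Arg / ACC Thr — nonsynonymous.
Codon 5: ATC Ile / TAT Tyr — nonsynonymous.
Codon 6: GGA Gly / GGA Gly — identical.
Codon 7: GCC Ala / GCA Ala — synonymous.
Codon 8: TTC Phe / TTC Phe — identical.
Codon 9: GTT Val / GTT Val — identical.
Codon 10: CTC Leu / CTC Leu — identical.
Nonsynonymous differences: 2 → different protein.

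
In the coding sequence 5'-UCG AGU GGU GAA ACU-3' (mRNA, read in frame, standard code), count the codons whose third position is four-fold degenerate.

Codon 1 UCG (Ser): third position 4-fold.
Codon 2 AGU (Ser): third position 2-fold.
Codon 3 GGU (Gly): third position 4-fold.
Codon 4 GAA (Glu): third position 2-fold.
Codon 5 ACU (Thr): third position 4-fold.
Four-fold degenerate third positions: 3.

3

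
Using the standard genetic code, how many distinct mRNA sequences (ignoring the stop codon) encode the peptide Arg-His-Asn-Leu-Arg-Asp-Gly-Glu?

Arg: 6 codons.
His: 2 codons.
Asn: 2 codons.
Leu: 6 codons.
Arg: 6 codons.
Asp: 2 codons.
Gly: 4 codons.
Glu: 2 codons.
6 × 2 × 2 × 6 × 6 × 2 × 4 × 2 = 13824.

13824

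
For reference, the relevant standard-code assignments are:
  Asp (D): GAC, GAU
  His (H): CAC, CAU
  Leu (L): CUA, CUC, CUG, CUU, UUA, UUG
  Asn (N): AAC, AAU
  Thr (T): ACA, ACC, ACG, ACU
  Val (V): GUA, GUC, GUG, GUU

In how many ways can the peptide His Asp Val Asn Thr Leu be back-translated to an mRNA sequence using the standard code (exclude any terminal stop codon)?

His: 2 codons.
Asp: 2 codons.
Val: 4 codons.
Asn: 2 codons.
Thr: 4 codons.
Leu: 6 codons.
2 × 2 × 4 × 2 × 4 × 6 = 768.

768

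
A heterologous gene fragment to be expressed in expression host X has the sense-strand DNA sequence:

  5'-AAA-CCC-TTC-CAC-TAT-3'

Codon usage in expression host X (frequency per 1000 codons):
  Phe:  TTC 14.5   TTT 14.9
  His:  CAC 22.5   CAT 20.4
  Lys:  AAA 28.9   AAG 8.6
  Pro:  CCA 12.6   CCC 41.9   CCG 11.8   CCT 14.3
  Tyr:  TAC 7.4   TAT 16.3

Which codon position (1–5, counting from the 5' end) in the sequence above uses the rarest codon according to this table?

3

Codon 1 AAA (Lys): 28.9 per 1000.
Codon 2 CCC (Pro): 41.9 per 1000.
Codon 3 TTC (Phe): 14.5 per 1000.
Codon 4 CAC (His): 22.5 per 1000.
Codon 5 TAT (Tyr): 16.3 per 1000.
Lowest frequency is 14.5 at codon 3.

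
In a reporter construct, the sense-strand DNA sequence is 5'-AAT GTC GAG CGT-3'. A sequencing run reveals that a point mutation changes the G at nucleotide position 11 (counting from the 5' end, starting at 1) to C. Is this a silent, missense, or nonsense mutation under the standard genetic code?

missense

Position 11 falls in codon 4: CGT → Arg.
After the substitution the codon is CCT → Pro.
Arg ≠ Pro, so this is a missense mutation.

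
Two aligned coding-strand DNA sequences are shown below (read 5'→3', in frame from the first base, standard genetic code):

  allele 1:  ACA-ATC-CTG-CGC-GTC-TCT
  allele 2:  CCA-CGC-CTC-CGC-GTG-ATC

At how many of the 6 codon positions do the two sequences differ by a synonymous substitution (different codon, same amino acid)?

Codon 1: ACA Thr / CCA Pro — nonsynonymous.
Codon 2: ATC Ile / CGC Arg — nonsynonymous.
Codon 3: CTG Leu / CTC Leu — synonymous.
Codon 4: CGC Arg / CGC Arg — identical.
Codon 5: GTC Val / GTG Val — synonymous.
Codon 6: TCT Ser / ATC Ile — nonsynonymous.
Synonymous differences: 2.

2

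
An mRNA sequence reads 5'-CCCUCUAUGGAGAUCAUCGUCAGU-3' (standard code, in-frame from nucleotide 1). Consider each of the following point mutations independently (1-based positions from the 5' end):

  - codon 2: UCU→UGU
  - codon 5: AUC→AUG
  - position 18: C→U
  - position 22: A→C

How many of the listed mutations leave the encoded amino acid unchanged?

Codon 2: UCU (Ser) → UGU (Cys) — missense.
Codon 5: AUC (Ile) → AUG (Met) — missense.
Codon 6: AUC (Ile) → AUU (Ile) — synonymous.
Codon 8: AGU (Ser) → CGU (Arg) — missense.
Synonymous: 1 of 4.

1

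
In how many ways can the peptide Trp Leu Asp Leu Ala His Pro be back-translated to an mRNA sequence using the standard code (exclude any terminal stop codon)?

2304

Trp: 1 codon.
Leu: 6 codons.
Asp: 2 codons.
Leu: 6 codons.
Ala: 4 codons.
His: 2 codons.
Pro: 4 codons.
1 × 6 × 2 × 6 × 4 × 2 × 4 = 2304.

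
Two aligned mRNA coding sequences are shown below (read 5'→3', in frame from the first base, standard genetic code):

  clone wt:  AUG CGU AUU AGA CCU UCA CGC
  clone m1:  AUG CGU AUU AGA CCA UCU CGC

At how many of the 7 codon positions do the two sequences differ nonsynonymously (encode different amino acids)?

0

Codon 1: AUG Met / AUG Met — identical.
Codon 2: CGU Arg / CGU Arg — identical.
Codon 3: AUU Ile / AUU Ile — identical.
Codon 4: AGA Arg / AGA Arg — identical.
Codon 5: CCU Pro / CCA Pro — synonymous.
Codon 6: UCA Ser / UCU Ser — synonymous.
Codon 7: CGC Arg / CGC Arg — identical.
Nonsynonymous differences: 0.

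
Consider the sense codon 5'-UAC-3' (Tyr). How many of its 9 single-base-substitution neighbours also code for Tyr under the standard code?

1

Position 1: none → 0 synonymous.
Position 2: none → 0 synonymous.
Position 3: UAU → 1 synonymous.
Total: 0 + 0 + 1 = 1.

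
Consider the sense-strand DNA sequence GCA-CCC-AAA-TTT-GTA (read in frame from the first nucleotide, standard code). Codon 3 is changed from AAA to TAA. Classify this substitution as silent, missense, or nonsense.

nonsense

Position 7 falls in codon 3: AAA → Lys.
After the substitution the codon is TAA → Stop.
The new codon is a stop codon, so this is a nonsense mutation.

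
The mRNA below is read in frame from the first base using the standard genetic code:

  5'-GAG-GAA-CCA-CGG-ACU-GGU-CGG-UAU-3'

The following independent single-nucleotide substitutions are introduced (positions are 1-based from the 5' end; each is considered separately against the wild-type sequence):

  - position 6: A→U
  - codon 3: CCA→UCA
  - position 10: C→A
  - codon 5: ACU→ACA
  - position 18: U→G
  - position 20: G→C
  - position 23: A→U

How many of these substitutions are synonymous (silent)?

3

Codon 2: GAA (Glu) → GAU (Asp) — missense.
Codon 3: CCA (Pro) → UCA (Ser) — missense.
Codon 4: CGG (Arg) → AGG (Arg) — synonymous.
Codon 5: ACU (Thr) → ACA (Thr) — synonymous.
Codon 6: GGU (Gly) → GGG (Gly) — synonymous.
Codon 7: CGG (Arg) → CCG (Pro) — missense.
Codon 8: UAU (Tyr) → UUU (Phe) — missense.
Synonymous: 3 of 7.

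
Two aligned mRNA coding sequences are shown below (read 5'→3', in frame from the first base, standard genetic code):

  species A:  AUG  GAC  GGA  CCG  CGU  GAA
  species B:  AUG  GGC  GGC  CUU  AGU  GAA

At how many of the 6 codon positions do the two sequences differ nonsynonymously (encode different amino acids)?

3

Codon 1: AUG Met / AUG Met — identical.
Codon 2: GAC Asp / GGC Gly — nonsynonymous.
Codon 3: GGA Gly / GGC Gly — synonymous.
Codon 4: CCG Pro / CUU Leu — nonsynonymous.
Codon 5: CGU Arg / AGU Ser — nonsynonymous.
Codon 6: GAA Glu / GAA Glu — identical.
Nonsynonymous differences: 3.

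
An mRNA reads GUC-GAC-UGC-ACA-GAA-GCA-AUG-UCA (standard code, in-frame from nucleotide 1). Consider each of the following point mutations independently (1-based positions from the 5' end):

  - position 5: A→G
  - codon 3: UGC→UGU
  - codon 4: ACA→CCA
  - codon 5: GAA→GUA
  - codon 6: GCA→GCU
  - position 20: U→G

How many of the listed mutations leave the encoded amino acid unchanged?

Codon 2: GAC (Asp) → GGC (Gly) — missense.
Codon 3: UGC (Cys) → UGU (Cys) — synonymous.
Codon 4: ACA (Thr) → CCA (Pro) — missense.
Codon 5: GAA (Glu) → GUA (Val) — missense.
Codon 6: GCA (Ala) → GCU (Ala) — synonymous.
Codon 7: AUG (Met) → AGG (Arg) — missense.
Synonymous: 2 of 6.

2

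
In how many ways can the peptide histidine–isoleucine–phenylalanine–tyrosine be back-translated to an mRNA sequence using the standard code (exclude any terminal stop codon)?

24

His: 2 codons.
Ile: 3 codons.
Phe: 2 codons.
Tyr: 2 codons.
2 × 3 × 2 × 2 = 24.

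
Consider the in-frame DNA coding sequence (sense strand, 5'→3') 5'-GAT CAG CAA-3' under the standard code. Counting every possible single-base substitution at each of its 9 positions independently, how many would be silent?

Codon 1 (GAT, Asp): 1 synonymous substitution.
Codon 2 (CAG, Gln): 1 synonymous substitution.
Codon 3 (CAA, Gln): 1 synonymous substitution.
Total: 1 + 1 + 1 = 3.

3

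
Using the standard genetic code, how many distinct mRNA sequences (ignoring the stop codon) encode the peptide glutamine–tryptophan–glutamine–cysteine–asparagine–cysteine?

32

Gln: 2 codons.
Trp: 1 codon.
Gln: 2 codons.
Cys: 2 codons.
Asn: 2 codons.
Cys: 2 codons.
2 × 1 × 2 × 2 × 2 × 2 = 32.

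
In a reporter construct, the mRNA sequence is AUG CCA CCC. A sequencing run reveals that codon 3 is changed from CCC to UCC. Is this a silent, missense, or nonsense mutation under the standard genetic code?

missense

Position 7 falls in codon 3: CCC → Pro.
After the substitution the codon is UCC → Ser.
Pro ≠ Ser, so this is a missense mutation.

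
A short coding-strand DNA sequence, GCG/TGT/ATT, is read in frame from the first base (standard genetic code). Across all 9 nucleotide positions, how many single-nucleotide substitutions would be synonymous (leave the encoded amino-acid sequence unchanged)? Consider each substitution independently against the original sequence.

6

Codon 1 (GCG, Ala): 3 synonymous substitutions.
Codon 2 (TGT, Cys): 1 synonymous substitution.
Codon 3 (ATT, Ile): 2 synonymous substitutions.
Total: 3 + 1 + 2 = 6.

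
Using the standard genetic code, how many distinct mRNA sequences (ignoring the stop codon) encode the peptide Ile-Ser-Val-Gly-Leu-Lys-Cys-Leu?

Ile: 3 codons.
Ser: 6 codons.
Val: 4 codons.
Gly: 4 codons.
Leu: 6 codons.
Lys: 2 codons.
Cys: 2 codons.
Leu: 6 codons.
3 × 6 × 4 × 4 × 6 × 2 × 2 × 6 = 41472.

41472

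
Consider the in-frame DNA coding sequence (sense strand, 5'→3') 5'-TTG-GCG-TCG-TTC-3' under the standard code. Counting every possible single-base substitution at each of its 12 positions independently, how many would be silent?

9

Codon 1 (TTG, Leu): 2 synonymous substitutions.
Codon 2 (GCG, Ala): 3 synonymous substitutions.
Codon 3 (TCG, Ser): 3 synonymous substitutions.
Codon 4 (TTC, Phe): 1 synonymous substitution.
Total: 2 + 3 + 3 + 1 = 9.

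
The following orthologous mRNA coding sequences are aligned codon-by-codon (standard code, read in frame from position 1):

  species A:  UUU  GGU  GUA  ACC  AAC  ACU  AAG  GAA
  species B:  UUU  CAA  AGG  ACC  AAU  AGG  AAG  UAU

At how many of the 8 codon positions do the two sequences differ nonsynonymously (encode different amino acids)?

Codon 1: UUU Phe / UUU Phe — identical.
Codon 2: GGU Gly / CAA Gln — nonsynonymous.
Codon 3: GUA Val / AGG Arg — nonsynonymous.
Codon 4: ACC Thr / ACC Thr — identical.
Codon 5: AAC Asn / AAU Asn — synonymous.
Codon 6: ACU Thr / AGG Arg — nonsynonymous.
Codon 7: AAG Lys / AAG Lys — identical.
Codon 8: GAA Glu / UAU Tyr — nonsynonymous.
Nonsynonymous differences: 4.

4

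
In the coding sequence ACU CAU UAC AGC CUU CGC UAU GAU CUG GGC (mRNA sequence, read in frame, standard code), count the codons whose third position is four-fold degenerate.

Codon 1 ACU (Thr): third position 4-fold.
Codon 2 CAU (His): third position 2-fold.
Codon 3 UAC (Tyr): third position 2-fold.
Codon 4 AGC (Ser): third position 2-fold.
Codon 5 CUU (Leu): third position 4-fold.
Codon 6 CGC (Arg): third position 4-fold.
Codon 7 UAU (Tyr): third position 2-fold.
Codon 8 GAU (Asp): third position 2-fold.
Codon 9 CUG (Leu): third position 4-fold.
Codon 10 GGC (Gly): third position 4-fold.
Four-fold degenerate third positions: 5.

5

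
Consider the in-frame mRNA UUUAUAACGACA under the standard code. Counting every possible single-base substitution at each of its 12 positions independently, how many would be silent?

9

Codon 1 (UUU, Phe): 1 synonymous substitution.
Codon 2 (AUA, Ile): 2 synonymous substitutions.
Codon 3 (ACG, Thr): 3 synonymous substitutions.
Codon 4 (ACA, Thr): 3 synonymous substitutions.
Total: 1 + 2 + 3 + 3 = 9.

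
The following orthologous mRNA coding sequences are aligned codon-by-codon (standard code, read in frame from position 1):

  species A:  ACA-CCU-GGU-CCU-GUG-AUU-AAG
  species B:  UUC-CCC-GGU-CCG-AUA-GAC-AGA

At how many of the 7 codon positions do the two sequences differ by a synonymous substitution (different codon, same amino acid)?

Codon 1: ACA Thr / UUC Phe — nonsynonymous.
Codon 2: CCU Pro / CCC Pro — synonymous.
Codon 3: GGU Gly / GGU Gly — identical.
Codon 4: CCU Pro / CCG Pro — synonymous.
Codon 5: GUG Val / AUA Ile — nonsynonymous.
Codon 6: AUU Ile / GAC Asp — nonsynonymous.
Codon 7: AAG Lys / AGA Arg — nonsynonymous.
Synonymous differences: 2.

2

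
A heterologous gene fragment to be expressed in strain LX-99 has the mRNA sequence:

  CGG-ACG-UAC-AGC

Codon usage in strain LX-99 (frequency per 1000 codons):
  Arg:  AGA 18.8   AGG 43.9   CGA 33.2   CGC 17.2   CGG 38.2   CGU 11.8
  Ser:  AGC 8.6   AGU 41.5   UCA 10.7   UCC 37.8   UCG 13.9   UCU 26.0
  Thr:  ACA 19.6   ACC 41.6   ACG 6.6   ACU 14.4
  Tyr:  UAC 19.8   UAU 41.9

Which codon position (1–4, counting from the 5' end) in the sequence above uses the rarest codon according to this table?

2

Codon 1 CGG (Arg): 38.2 per 1000.
Codon 2 ACG (Thr): 6.6 per 1000.
Codon 3 UAC (Tyr): 19.8 per 1000.
Codon 4 AGC (Ser): 8.6 per 1000.
Lowest frequency is 6.6 at codon 2.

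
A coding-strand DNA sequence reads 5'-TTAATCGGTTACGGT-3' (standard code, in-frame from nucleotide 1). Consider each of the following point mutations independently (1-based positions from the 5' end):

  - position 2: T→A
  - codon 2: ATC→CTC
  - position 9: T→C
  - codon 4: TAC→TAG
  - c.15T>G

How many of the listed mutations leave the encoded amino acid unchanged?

Codon 1: TTA (Leu) → TAA (Stop) — nonsense.
Codon 2: ATC (Ile) → CTC (Leu) — missense.
Codon 3: GGT (Gly) → GGC (Gly) — synonymous.
Codon 4: TAC (Tyr) → TAG (Stop) — nonsense.
Codon 5: GGT (Gly) → GGG (Gly) — synonymous.
Synonymous: 2 of 5.

2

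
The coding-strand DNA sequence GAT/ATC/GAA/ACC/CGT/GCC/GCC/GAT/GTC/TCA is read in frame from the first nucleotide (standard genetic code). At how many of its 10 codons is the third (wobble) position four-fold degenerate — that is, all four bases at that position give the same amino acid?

6

Codon 1 GAT (Asp): third position 2-fold.
Codon 2 ATC (Ile): third position 3-fold.
Codon 3 GAA (Glu): third position 2-fold.
Codon 4 ACC (Thr): third position 4-fold.
Codon 5 CGT (Arg): third position 4-fold.
Codon 6 GCC (Ala): third position 4-fold.
Codon 7 GCC (Ala): third position 4-fold.
Codon 8 GAT (Asp): third position 2-fold.
Codon 9 GTC (Val): third position 4-fold.
Codon 10 TCA (Ser): third position 4-fold.
Four-fold degenerate third positions: 6.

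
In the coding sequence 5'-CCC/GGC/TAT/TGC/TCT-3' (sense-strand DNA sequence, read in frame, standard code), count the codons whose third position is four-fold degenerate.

3

Codon 1 CCC (Pro): third position 4-fold.
Codon 2 GGC (Gly): third position 4-fold.
Codon 3 TAT (Tyr): third position 2-fold.
Codon 4 TGC (Cys): third position 2-fold.
Codon 5 TCT (Ser): third position 4-fold.
Four-fold degenerate third positions: 3.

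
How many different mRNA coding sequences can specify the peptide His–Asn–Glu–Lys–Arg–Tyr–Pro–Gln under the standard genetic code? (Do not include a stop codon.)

1536

His: 2 codons.
Asn: 2 codons.
Glu: 2 codons.
Lys: 2 codons.
Arg: 6 codons.
Tyr: 2 codons.
Pro: 4 codons.
Gln: 2 codons.
2 × 2 × 2 × 2 × 6 × 2 × 4 × 2 = 1536.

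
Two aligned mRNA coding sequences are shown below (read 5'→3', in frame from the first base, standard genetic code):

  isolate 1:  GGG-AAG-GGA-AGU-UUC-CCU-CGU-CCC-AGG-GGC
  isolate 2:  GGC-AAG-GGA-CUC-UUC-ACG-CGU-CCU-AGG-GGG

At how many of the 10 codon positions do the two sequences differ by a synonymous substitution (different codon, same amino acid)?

Codon 1: GGG Gly / GGC Gly — synonymous.
Codon 2: AAG Lys / AAG Lys — identical.
Codon 3: GGA Gly / GGA Gly — identical.
Codon 4: AGU Ser / CUC Leu — nonsynonymous.
Codon 5: UUC Phe / UUC Phe — identical.
Codon 6: CCU Pro / ACG Thr — nonsynonymous.
Codon 7: CGU Arg / CGU Arg — identical.
Codon 8: CCC Pro / CCU Pro — synonymous.
Codon 9: AGG Arg / AGG Arg — identical.
Codon 10: GGC Gly / GGG Gly — synonymous.
Synonymous differences: 3.

3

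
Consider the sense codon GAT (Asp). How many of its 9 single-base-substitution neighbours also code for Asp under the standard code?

1

Position 1: none → 0 synonymous.
Position 2: none → 0 synonymous.
Position 3: GAC → 1 synonymous.
Total: 0 + 0 + 1 = 1.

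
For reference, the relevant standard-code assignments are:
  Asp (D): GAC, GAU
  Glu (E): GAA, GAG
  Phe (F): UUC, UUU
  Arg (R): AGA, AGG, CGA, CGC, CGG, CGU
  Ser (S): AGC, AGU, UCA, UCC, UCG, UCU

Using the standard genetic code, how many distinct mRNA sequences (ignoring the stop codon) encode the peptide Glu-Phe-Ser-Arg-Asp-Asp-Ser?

Glu: 2 codons.
Phe: 2 codons.
Ser: 6 codons.
Arg: 6 codons.
Asp: 2 codons.
Asp: 2 codons.
Ser: 6 codons.
2 × 2 × 6 × 6 × 2 × 2 × 6 = 3456.

3456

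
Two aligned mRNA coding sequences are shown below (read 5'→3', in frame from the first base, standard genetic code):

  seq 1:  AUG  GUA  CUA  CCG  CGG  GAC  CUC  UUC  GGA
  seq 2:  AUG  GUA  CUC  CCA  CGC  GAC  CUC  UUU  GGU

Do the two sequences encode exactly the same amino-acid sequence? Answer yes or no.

yes

Codon 1: AUG Met / AUG Met — identical.
Codon 2: GUA Val / GUA Val — identical.
Codon 3: CUA Leu / CUC Leu — synonymous.
Codon 4: CCG Pro / CCA Pro — synonymous.
Codon 5: CGG Arg / CGC Arg — synonymous.
Codon 6: GAC Asp / GAC Asp — identical.
Codon 7: CUC Leu / CUC Leu — identical.
Codon 8: UUC Phe / UUU Phe — synonymous.
Codon 9: GGA Gly / GGU Gly — synonymous.
Nonsynonymous differences: 0 → same protein.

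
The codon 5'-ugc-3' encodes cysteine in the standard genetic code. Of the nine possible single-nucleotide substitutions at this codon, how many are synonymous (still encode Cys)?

Position 1: none → 0 synonymous.
Position 2: none → 0 synonymous.
Position 3: UGU → 1 synonymous.
Total: 0 + 0 + 1 = 1.

1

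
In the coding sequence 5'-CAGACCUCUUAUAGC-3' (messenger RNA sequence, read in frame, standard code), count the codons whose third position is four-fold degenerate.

Codon 1 CAG (Gln): third position 2-fold.
Codon 2 ACC (Thr): third position 4-fold.
Codon 3 UCU (Ser): third position 4-fold.
Codon 4 UAU (Tyr): third position 2-fold.
Codon 5 AGC (Ser): third position 2-fold.
Four-fold degenerate third positions: 2.

2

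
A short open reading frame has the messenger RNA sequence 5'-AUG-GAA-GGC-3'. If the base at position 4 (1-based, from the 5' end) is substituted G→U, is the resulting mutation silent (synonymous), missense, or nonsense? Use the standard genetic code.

Position 4 falls in codon 2: GAA → Glu.
After the substitution the codon is UAA → Stop.
The new codon is a stop codon, so this is a nonsense mutation.

nonsense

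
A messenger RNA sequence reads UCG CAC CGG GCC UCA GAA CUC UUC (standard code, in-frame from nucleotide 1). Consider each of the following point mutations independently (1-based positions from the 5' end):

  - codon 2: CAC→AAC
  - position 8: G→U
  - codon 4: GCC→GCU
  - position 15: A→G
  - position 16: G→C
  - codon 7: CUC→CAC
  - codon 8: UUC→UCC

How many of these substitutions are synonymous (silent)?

2

Codon 2: CAC (His) → AAC (Asn) — missense.
Codon 3: CGG (Arg) → CUG (Leu) — missense.
Codon 4: GCC (Ala) → GCU (Ala) — synonymous.
Codon 5: UCA (Ser) → UCG (Ser) — synonymous.
Codon 6: GAA (Glu) → CAA (Gln) — missense.
Codon 7: CUC (Leu) → CAC (His) — missense.
Codon 8: UUC (Phe) → UCC (Ser) — missense.
Synonymous: 2 of 7.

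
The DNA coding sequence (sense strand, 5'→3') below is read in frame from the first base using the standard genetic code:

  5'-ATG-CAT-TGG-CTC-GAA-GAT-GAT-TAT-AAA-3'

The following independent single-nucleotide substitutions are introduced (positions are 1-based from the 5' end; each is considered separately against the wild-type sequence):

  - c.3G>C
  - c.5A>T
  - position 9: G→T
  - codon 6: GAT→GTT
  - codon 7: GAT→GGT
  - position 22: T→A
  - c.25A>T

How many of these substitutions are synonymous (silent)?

0

Codon 1: ATG (Met) → ATC (Ile) — missense.
Codon 2: CAT (His) → CTT (Leu) — missense.
Codon 3: TGG (Trp) → TGT (Cys) — missense.
Codon 6: GAT (Asp) → GTT (Val) — missense.
Codon 7: GAT (Asp) → GGT (Gly) — missense.
Codon 8: TAT (Tyr) → AAT (Asn) — missense.
Codon 9: AAA (Lys) → TAA (Stop) — nonsense.
Synonymous: 0 of 7.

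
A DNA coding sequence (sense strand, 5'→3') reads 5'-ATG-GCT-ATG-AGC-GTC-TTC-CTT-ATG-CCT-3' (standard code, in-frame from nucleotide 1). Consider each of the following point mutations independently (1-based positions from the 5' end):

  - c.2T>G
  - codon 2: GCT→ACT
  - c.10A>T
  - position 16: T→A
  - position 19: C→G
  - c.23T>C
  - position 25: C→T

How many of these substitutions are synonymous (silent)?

0

Codon 1: ATG (Met) → AGG (Arg) — missense.
Codon 2: GCT (Ala) → ACT (Thr) — missense.
Codon 4: AGC (Ser) → TGC (Cys) — missense.
Codon 6: TTC (Phe) → ATC (Ile) — missense.
Codon 7: CTT (Leu) → GTT (Val) — missense.
Codon 8: ATG (Met) → ACG (Thr) — missense.
Codon 9: CCT (Pro) → TCT (Ser) — missense.
Synonymous: 0 of 7.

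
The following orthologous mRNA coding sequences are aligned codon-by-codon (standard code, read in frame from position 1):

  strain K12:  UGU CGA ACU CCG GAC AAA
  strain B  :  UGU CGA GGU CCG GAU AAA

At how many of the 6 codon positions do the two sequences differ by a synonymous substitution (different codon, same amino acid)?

1

Codon 1: UGU Cys / UGU Cys — identical.
Codon 2: CGA Arg / CGA Arg — identical.
Codon 3: ACU Thr / GGU Gly — nonsynonymous.
Codon 4: CCG Pro / CCG Pro — identical.
Codon 5: GAC Asp / GAU Asp — synonymous.
Codon 6: AAA Lys / AAA Lys — identical.
Synonymous differences: 1.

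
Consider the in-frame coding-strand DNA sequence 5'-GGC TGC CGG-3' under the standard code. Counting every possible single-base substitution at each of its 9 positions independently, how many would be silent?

Codon 1 (GGC, Gly): 3 synonymous substitutions.
Codon 2 (TGC, Cys): 1 synonymous substitution.
Codon 3 (CGG, Arg): 4 synonymous substitutions.
Total: 3 + 1 + 4 = 8.

8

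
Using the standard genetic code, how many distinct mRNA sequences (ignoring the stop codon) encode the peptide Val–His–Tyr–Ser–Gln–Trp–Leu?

Val: 4 codons.
His: 2 codons.
Tyr: 2 codons.
Ser: 6 codons.
Gln: 2 codons.
Trp: 1 codon.
Leu: 6 codons.
4 × 2 × 2 × 6 × 2 × 1 × 6 = 1152.

1152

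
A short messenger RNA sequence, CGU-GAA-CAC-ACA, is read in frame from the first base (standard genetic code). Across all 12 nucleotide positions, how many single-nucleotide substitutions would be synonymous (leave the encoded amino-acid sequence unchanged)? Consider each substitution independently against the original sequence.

Codon 1 (CGU, Arg): 3 synonymous substitutions.
Codon 2 (GAA, Glu): 1 synonymous substitution.
Codon 3 (CAC, His): 1 synonymous substitution.
Codon 4 (ACA, Thr): 3 synonymous substitutions.
Total: 3 + 1 + 1 + 3 = 8.

8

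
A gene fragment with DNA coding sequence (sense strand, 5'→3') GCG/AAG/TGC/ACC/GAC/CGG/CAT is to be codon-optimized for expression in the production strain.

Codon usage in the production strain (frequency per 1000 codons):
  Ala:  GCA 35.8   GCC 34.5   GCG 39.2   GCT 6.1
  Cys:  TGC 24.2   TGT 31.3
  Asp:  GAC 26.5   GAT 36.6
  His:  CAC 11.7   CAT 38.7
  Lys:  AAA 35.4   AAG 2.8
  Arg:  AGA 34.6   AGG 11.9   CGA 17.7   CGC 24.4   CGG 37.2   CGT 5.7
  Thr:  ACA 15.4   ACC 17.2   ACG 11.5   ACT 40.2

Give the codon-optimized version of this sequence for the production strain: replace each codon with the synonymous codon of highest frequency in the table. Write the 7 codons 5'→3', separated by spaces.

GCG AAA TGT ACT GAT CGG CAT

Codon 1 (Ala): best is GCG at 39.2.
Codon 2 (Lys): best is AAA at 35.4.
Codon 3 (Cys): best is TGT at 31.3.
Codon 4 (Thr): best is ACT at 40.2.
Codon 5 (Asp): best is GAT at 36.6.
Codon 6 (Arg): best is CGG at 37.2.
Codon 7 (His): best is CAT at 38.7.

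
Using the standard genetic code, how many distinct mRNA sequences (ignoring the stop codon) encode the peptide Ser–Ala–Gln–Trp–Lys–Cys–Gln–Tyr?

768

Ser: 6 codons.
Ala: 4 codons.
Gln: 2 codons.
Trp: 1 codon.
Lys: 2 codons.
Cys: 2 codons.
Gln: 2 codons.
Tyr: 2 codons.
6 × 4 × 2 × 1 × 2 × 2 × 2 × 2 = 768.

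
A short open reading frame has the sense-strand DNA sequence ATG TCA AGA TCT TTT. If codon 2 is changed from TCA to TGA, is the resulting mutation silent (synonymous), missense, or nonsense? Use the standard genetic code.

nonsense

Position 5 falls in codon 2: TCA → Ser.
After the substitution the codon is TGA → Stop.
The new codon is a stop codon, so this is a nonsense mutation.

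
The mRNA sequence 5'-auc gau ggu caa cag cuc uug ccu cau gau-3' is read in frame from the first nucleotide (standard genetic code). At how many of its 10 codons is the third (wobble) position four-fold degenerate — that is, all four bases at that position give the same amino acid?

Codon 1 AUC (Ile): third position 3-fold.
Codon 2 GAU (Asp): third position 2-fold.
Codon 3 GGU (Gly): third position 4-fold.
Codon 4 CAA (Gln): third position 2-fold.
Codon 5 CAG (Gln): third position 2-fold.
Codon 6 CUC (Leu): third position 4-fold.
Codon 7 UUG (Leu): third position 2-fold.
Codon 8 CCU (Pro): third position 4-fold.
Codon 9 CAU (His): third position 2-fold.
Codon 10 GAU (Asp): third position 2-fold.
Four-fold degenerate third positions: 3.

3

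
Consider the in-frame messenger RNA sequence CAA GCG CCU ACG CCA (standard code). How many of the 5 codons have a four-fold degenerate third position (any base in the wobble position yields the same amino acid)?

4

Codon 1 CAA (Gln): third position 2-fold.
Codon 2 GCG (Ala): third position 4-fold.
Codon 3 CCU (Pro): third position 4-fold.
Codon 4 ACG (Thr): third position 4-fold.
Codon 5 CCA (Pro): third position 4-fold.
Four-fold degenerate third positions: 4.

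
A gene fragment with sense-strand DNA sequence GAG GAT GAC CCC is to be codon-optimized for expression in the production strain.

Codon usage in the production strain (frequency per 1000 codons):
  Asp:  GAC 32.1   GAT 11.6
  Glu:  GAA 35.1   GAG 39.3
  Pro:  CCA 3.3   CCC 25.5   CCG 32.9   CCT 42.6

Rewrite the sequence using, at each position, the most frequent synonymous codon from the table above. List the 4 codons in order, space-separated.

GAG GAC GAC CCT

Codon 1 (Glu): best is GAG at 39.3.
Codon 2 (Asp): best is GAC at 32.1.
Codon 3 (Asp): best is GAC at 32.1.
Codon 4 (Pro): best is CCT at 42.6.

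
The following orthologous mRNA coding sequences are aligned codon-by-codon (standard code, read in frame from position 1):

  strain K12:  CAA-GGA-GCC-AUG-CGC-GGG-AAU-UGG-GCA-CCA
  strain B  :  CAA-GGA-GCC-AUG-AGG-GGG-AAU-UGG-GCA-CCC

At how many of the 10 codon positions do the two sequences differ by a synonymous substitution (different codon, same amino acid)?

Codon 1: CAA Gln / CAA Gln — identical.
Codon 2: GGA Gly / GGA Gly — identical.
Codon 3: GCC Ala / GCC Ala — identical.
Codon 4: AUG Met / AUG Met — identical.
Codon 5: CGC Arg / AGG Arg — synonymous.
Codon 6: GGG Gly / GGG Gly — identical.
Codon 7: AAU Asn / AAU Asn — identical.
Codon 8: UGG Trp / UGG Trp — identical.
Codon 9: GCA Ala / GCA Ala — identical.
Codon 10: CCA Pro / CCC Pro — synonymous.
Synonymous differences: 2.

2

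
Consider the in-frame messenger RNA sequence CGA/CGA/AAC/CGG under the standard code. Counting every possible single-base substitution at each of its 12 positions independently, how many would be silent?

Codon 1 (CGA, Arg): 4 synonymous substitutions.
Codon 2 (CGA, Arg): 4 synonymous substitutions.
Codon 3 (AAC, Asn): 1 synonymous substitution.
Codon 4 (CGG, Arg): 4 synonymous substitutions.
Total: 4 + 4 + 1 + 4 = 13.

13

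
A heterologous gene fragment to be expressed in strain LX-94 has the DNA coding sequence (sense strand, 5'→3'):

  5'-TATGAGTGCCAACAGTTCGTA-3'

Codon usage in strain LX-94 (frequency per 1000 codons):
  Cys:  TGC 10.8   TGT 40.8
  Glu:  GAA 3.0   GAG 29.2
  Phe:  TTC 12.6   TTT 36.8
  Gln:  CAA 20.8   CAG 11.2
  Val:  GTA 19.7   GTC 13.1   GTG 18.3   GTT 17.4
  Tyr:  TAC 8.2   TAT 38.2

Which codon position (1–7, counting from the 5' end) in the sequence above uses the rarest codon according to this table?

Codon 1 TAT (Tyr): 38.2 per 1000.
Codon 2 GAG (Glu): 29.2 per 1000.
Codon 3 TGC (Cys): 10.8 per 1000.
Codon 4 CAA (Gln): 20.8 per 1000.
Codon 5 CAG (Gln): 11.2 per 1000.
Codon 6 TTC (Phe): 12.6 per 1000.
Codon 7 GTA (Val): 19.7 per 1000.
Lowest frequency is 10.8 at codon 3.

3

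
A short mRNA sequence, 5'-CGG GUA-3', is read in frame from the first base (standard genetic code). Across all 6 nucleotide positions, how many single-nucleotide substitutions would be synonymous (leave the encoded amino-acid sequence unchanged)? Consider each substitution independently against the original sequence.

Codon 1 (CGG, Arg): 4 synonymous substitutions.
Codon 2 (GUA, Val): 3 synonymous substitutions.
Total: 4 + 3 = 7.

7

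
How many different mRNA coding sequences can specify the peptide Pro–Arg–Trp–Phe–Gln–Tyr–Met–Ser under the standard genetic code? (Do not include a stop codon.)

Pro: 4 codons.
Arg: 6 codons.
Trp: 1 codon.
Phe: 2 codons.
Gln: 2 codons.
Tyr: 2 codons.
Met: 1 codon.
Ser: 6 codons.
4 × 6 × 1 × 2 × 2 × 2 × 1 × 6 = 1152.

1152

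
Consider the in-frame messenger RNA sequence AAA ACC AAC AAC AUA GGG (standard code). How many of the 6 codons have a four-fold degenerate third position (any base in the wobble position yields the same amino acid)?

Codon 1 AAA (Lys): third position 2-fold.
Codon 2 ACC (Thr): third position 4-fold.
Codon 3 AAC (Asn): third position 2-fold.
Codon 4 AAC (Asn): third position 2-fold.
Codon 5 AUA (Ile): third position 3-fold.
Codon 6 GGG (Gly): third position 4-fold.
Four-fold degenerate third positions: 2.

2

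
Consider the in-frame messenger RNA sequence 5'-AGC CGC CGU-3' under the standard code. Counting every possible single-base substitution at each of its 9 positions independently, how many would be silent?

7

Codon 1 (AGC, Ser): 1 synonymous substitution.
Codon 2 (CGC, Arg): 3 synonymous substitutions.
Codon 3 (CGU, Arg): 3 synonymous substitutions.
Total: 1 + 3 + 3 = 7.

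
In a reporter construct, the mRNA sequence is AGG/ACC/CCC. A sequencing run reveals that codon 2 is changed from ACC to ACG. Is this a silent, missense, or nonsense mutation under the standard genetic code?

Position 6 falls in codon 2: ACC → Thr.
After the substitution the codon is ACG → Thr.
Both encode Thr, so the change is synonymous.

silent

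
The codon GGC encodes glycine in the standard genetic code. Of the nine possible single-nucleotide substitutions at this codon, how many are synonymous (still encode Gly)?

3

Position 1: none → 0 synonymous.
Position 2: none → 0 synonymous.
Position 3: GGU, GGA, GGG → 3 synonymous.
Total: 0 + 0 + 3 = 3.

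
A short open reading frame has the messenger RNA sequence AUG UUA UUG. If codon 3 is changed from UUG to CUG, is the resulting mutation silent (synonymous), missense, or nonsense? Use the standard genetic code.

Position 7 falls in codon 3: UUG → Leu.
After the substitution the codon is CUG → Leu.
Both encode Leu, so the change is synonymous.

silent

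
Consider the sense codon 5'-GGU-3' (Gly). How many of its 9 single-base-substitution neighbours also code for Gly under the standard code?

Position 1: none → 0 synonymous.
Position 2: none → 0 synonymous.
Position 3: GGC, GGA, GGG → 3 synonymous.
Total: 0 + 0 + 3 = 3.

3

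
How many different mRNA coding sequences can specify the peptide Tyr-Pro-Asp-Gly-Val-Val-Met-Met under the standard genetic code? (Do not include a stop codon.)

1024

Tyr: 2 codons.
Pro: 4 codons.
Asp: 2 codons.
Gly: 4 codons.
Val: 4 codons.
Val: 4 codons.
Met: 1 codon.
Met: 1 codon.
2 × 4 × 2 × 4 × 4 × 4 × 1 × 1 = 1024.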